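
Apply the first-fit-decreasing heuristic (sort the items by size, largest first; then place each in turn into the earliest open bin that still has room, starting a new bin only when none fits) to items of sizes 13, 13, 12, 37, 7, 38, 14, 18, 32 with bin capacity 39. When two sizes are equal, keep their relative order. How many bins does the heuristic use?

5

Sorted descending: 38, 37, 32, 18, 14, 13, 13, 12, 7.
  38 → bin 1 (new)  [load 38/39]
  37 → bin 2 (new)  [load 37/39]
  32 → bin 3 (new)  [load 32/39]
  18 → bin 4 (new)  [load 18/39]
  14 → bin 4  [load 32/39]
  13 → bin 5 (new)  [load 13/39]
  13 → bin 5  [load 26/39]
  12 → bin 5  [load 38/39]
  7 → bin 3  [load 39/39]
5 bins opened.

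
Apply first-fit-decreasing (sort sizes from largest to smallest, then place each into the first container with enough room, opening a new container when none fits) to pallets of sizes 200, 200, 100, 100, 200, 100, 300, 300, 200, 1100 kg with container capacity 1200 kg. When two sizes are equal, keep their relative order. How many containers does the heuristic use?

3

Sorted descending: 1100, 300, 300, 200, 200, 200, 200, 100, 100, 100.
  1100 → container 1 (new)  [load 1100/1200]
  300 → container 2 (new)  [load 300/1200]
  300 → container 2  [load 600/1200]
  200 → container 2  [load 800/1200]
  200 → container 2  [load 1000/1200]
  200 → container 2  [load 1200/1200]
  200 → container 3 (new)  [load 200/1200]
  100 → container 1  [load 1200/1200]
  100 → container 3  [load 300/1200]
  100 → container 3  [load 400/1200]
3 containers opened.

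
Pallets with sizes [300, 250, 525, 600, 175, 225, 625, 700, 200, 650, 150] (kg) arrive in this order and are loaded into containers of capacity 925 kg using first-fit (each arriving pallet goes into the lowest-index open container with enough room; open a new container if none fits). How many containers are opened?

6

  300 → container 1 (new)  [load 300/925]
  250 → container 1  [load 550/925]
  525 → container 2 (new)  [load 525/925]
  600 → container 3 (new)  [load 600/925]
  175 → container 1  [load 725/925]
  225 → container 2  [load 750/925]
  625 → container 4 (new)  [load 625/925]
  700 → container 5 (new)  [load 700/925]
  200 → container 1  [load 925/925]
  650 → container 6 (new)  [load 650/925]
  150 → container 2  [load 900/925]
6 containers opened.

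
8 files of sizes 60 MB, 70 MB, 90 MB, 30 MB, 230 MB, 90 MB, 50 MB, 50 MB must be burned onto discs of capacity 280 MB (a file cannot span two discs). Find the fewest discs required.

3

Total = 230 + 90 + 90 + 70 + 60 + 50 + 50 + 30 = 670 MB.
Lower bound: ⌈670/280⌉ = 3 discs.
A packing using 3 discs:
  disc 1: 230 + 50 = 280
  disc 2: 90 + 90 + 70 + 30 = 280
  disc 3: 60 + 50 = 110
This matches the lower bound, so 3 is optimal.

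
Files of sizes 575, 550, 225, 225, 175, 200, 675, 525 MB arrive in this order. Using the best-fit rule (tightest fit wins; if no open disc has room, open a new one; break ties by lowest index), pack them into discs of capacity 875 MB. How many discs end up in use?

5

  575 → disc 1 (new)  [load 575/875]
  550 → disc 2 (new)  [load 550/875]
  225 → disc 1  [load 800/875]
  225 → disc 2  [load 775/875]
  175 → disc 3 (new)  [load 175/875]
  200 → disc 3  [load 375/875]
  675 → disc 4 (new)  [load 675/875]
  525 → disc 5 (new)  [load 525/875]
5 discs opened.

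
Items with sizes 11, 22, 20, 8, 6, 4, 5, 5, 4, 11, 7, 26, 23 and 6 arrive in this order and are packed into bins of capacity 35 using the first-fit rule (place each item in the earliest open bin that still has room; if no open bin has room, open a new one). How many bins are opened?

5

  11 → bin 1 (new)  [load 11/35]
  22 → bin 1  [load 33/35]
  20 → bin 2 (new)  [load 20/35]
  8 → bin 2  [load 28/35]
  6 → bin 2  [load 34/35]
  4 → bin 3 (new)  [load 4/35]
  5 → bin 3  [load 9/35]
  5 → bin 3  [load 14/35]
  4 → bin 3  [load 18/35]
  11 → bin 3  [load 29/35]
  7 → bin 4 (new)  [load 7/35]
  26 → bin 4  [load 33/35]
  23 → bin 5 (new)  [load 23/35]
  6 → bin 3  [load 35/35]
5 bins opened.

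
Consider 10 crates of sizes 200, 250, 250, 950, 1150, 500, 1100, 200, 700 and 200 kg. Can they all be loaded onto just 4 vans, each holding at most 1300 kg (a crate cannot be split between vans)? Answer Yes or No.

Total = 5500 kg; ⌈5500/1300⌉ = 5.
At least 5 vans are required, but only 4 are allowed.

No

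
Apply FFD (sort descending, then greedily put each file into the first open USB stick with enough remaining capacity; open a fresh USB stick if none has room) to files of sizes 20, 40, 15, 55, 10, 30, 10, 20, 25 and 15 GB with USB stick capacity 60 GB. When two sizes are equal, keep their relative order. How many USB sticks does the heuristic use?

5

Sorted descending: 55, 40, 30, 25, 20, 20, 15, 15, 10, 10.
  55 → USB stick 1 (new)  [load 55/60]
  40 → USB stick 2 (new)  [load 40/60]
  30 → USB stick 3 (new)  [load 30/60]
  25 → USB stick 3  [load 55/60]
  20 → USB stick 2  [load 60/60]
  20 → USB stick 4 (new)  [load 20/60]
  15 → USB stick 4  [load 35/60]
  15 → USB stick 4  [load 50/60]
  10 → USB stick 4  [load 60/60]
  10 → USB stick 5 (new)  [load 10/60]
5 USB sticks opened.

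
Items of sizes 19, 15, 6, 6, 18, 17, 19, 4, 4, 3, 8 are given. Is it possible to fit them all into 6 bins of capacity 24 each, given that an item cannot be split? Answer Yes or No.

Yes

A valid assignment using 6 bins:
  bin 1: 19 + 4 = 23
  bin 2: 19 + 4 = 23
  bin 3: 18 + 6 = 24
  bin 4: 17 + 6 = 23
  bin 5: 15 + 8 = 23
  bin 6: 3 = 3
Every load is within 24, so 6 bins suffice.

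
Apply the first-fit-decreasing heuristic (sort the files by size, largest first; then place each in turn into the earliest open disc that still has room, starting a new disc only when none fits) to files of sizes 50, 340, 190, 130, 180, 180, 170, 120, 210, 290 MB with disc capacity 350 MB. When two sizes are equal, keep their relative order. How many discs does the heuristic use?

6

Sorted descending: 340, 290, 210, 190, 180, 180, 170, 130, 120, 50.
  340 → disc 1 (new)  [load 340/350]
  290 → disc 2 (new)  [load 290/350]
  210 → disc 3 (new)  [load 210/350]
  190 → disc 4 (new)  [load 190/350]
  180 → disc 5 (new)  [load 180/350]
  180 → disc 6 (new)  [load 180/350]
  170 → disc 5  [load 350/350]
  130 → disc 3  [load 340/350]
  120 → disc 4  [load 310/350]
  50 → disc 2  [load 340/350]
6 discs opened.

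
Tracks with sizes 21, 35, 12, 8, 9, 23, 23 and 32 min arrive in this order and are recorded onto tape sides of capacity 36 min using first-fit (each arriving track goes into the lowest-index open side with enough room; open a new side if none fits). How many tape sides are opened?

  21 → side 1 (new)  [load 21/36]
  35 → side 2 (new)  [load 35/36]
  12 → side 1  [load 33/36]
  8 → side 3 (new)  [load 8/36]
  9 → side 3  [load 17/36]
  23 → side 4 (new)  [load 23/36]
  23 → side 5 (new)  [load 23/36]
  32 → side 6 (new)  [load 32/36]
6 tape sides opened.

6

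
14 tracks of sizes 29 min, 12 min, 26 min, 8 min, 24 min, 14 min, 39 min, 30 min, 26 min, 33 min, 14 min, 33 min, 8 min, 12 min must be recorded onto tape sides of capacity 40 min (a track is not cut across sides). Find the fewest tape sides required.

Total = 39 + 33 + 33 + 30 + 29 + 26 + 26 + 24 + 14 + 14 + 12 + 12 + 8 + 8 = 308 min.
Lower bound: ⌈308/40⌉ = 8 tape sides.
A packing using 9 tape sides:
  side 1: 39 = 39
  side 2: 33 = 33
  side 3: 33 = 33
  side 4: 30 + 8 = 38
  side 5: 29 + 8 = 37
  side 6: 26 + 14 = 40
  side 7: 26 + 14 = 40
  side 8: 24 + 12 = 36
  side 9: 12 = 12
No arrangement into 8 tape sides stays within capacity, so 9 is optimal.

9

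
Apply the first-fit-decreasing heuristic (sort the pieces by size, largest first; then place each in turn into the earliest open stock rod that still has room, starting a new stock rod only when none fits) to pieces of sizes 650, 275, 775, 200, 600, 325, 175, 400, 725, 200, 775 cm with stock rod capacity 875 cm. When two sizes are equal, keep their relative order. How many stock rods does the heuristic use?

7

Sorted descending: 775, 775, 725, 650, 600, 400, 325, 275, 200, 200, 175.
  775 → stock rod 1 (new)  [load 775/875]
  775 → stock rod 2 (new)  [load 775/875]
  725 → stock rod 3 (new)  [load 725/875]
  650 → stock rod 4 (new)  [load 650/875]
  600 → stock rod 5 (new)  [load 600/875]
  400 → stock rod 6 (new)  [load 400/875]
  325 → stock rod 6  [load 725/875]
  275 → stock rod 5  [load 875/875]
  200 → stock rod 4  [load 850/875]
  200 → stock rod 7 (new)  [load 200/875]
  175 → stock rod 7  [load 375/875]
7 stock rods opened.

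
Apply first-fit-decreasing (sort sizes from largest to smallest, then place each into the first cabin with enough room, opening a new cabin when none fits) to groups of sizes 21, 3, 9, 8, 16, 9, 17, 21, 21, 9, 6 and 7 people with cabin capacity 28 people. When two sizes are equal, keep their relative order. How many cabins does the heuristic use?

6

Sorted descending: 21, 21, 21, 17, 16, 9, 9, 9, 8, 7, 6, 3.
  21 → cabin 1 (new)  [load 21/28]
  21 → cabin 2 (new)  [load 21/28]
  21 → cabin 3 (new)  [load 21/28]
  17 → cabin 4 (new)  [load 17/28]
  16 → cabin 5 (new)  [load 16/28]
  9 → cabin 4  [load 26/28]
  9 → cabin 5  [load 25/28]
  9 → cabin 6 (new)  [load 9/28]
  8 → cabin 6  [load 17/28]
  7 → cabin 1  [load 28/28]
  6 → cabin 2  [load 27/28]
  3 → cabin 3  [load 24/28]
6 cabins opened.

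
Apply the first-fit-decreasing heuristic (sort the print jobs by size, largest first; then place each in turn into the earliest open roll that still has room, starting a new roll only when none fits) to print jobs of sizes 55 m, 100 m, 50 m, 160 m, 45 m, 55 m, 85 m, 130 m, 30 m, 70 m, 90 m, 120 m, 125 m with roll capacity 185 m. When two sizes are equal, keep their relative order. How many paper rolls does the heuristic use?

7

Sorted descending: 160, 130, 125, 120, 100, 90, 85, 70, 55, 55, 50, 45, 30.
  160 → roll 1 (new)  [load 160/185]
  130 → roll 2 (new)  [load 130/185]
  125 → roll 3 (new)  [load 125/185]
  120 → roll 4 (new)  [load 120/185]
  100 → roll 5 (new)  [load 100/185]
  90 → roll 6 (new)  [load 90/185]
  85 → roll 5  [load 185/185]
  70 → roll 6  [load 160/185]
  55 → roll 2  [load 185/185]
  55 → roll 3  [load 180/185]
  50 → roll 4  [load 170/185]
  45 → roll 7 (new)  [load 45/185]
  30 → roll 7  [load 75/185]
7 paper rolls opened.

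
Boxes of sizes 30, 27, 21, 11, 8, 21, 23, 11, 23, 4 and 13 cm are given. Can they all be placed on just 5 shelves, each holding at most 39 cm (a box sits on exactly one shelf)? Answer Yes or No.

No

Total = 192 cm; ⌈192/39⌉ = 5.
6 boxes each exceed half the capacity and cannot share a shelf, forcing at least 6 shelves.
At least 6 shelves are required, but only 5 are allowed.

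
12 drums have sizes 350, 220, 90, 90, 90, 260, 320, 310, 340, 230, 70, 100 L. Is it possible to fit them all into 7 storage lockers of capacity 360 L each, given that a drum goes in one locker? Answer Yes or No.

Total = 2470 L; ⌈2470/360⌉ = 7.
The bound of 7 does not rule out 7, but exhaustive search shows no assignment into 7 storage lockers of capacity 360 L exists — the minimum is 8.

No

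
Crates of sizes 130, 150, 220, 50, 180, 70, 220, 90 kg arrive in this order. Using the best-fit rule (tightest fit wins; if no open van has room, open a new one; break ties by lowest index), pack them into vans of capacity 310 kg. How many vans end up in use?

  130 → van 1 (new)  [load 130/310]
  150 → van 1  [load 280/310]
  220 → van 2 (new)  [load 220/310]
  50 → van 2  [load 270/310]
  180 → van 3 (new)  [load 180/310]
  70 → van 3  [load 250/310]
  220 → van 4 (new)  [load 220/310]
  90 → van 4  [load 310/310]
4 vans opened.

4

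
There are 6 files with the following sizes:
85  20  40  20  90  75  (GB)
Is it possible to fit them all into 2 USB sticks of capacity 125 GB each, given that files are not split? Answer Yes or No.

Total = 330 GB; ⌈330/125⌉ = 3.
At least 3 USB sticks are required, but only 2 are allowed.

No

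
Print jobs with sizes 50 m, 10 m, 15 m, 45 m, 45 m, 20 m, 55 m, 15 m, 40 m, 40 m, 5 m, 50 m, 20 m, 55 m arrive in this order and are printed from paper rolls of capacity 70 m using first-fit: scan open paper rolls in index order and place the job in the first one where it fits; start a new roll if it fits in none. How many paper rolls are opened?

8

  50 → roll 1 (new)  [load 50/70]
  10 → roll 1  [load 60/70]
  15 → roll 2 (new)  [load 15/70]
  45 → roll 2  [load 60/70]
  45 → roll 3 (new)  [load 45/70]
  20 → roll 3  [load 65/70]
  55 → roll 4 (new)  [load 55/70]
  15 → roll 4  [load 70/70]
  40 → roll 5 (new)  [load 40/70]
  40 → roll 6 (new)  [load 40/70]
  5 → roll 1  [load 65/70]
  50 → roll 7 (new)  [load 50/70]
  20 → roll 5  [load 60/70]
  55 → roll 8 (new)  [load 55/70]
8 paper rolls opened.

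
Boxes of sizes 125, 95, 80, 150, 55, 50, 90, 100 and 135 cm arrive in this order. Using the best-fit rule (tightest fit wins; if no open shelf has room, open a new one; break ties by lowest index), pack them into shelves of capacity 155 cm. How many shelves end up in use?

  125 → shelf 1 (new)  [load 125/155]
  95 → shelf 2 (new)  [load 95/155]
  80 → shelf 3 (new)  [load 80/155]
  150 → shelf 4 (new)  [load 150/155]
  55 → shelf 2  [load 150/155]
  50 → shelf 3  [load 130/155]
  90 → shelf 5 (new)  [load 90/155]
  100 → shelf 6 (new)  [load 100/155]
  135 → shelf 7 (new)  [load 135/155]
7 shelves opened.

7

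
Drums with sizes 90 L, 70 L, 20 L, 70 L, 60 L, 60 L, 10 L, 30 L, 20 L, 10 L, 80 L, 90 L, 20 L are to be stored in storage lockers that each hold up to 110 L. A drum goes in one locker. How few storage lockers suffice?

Total = 90 + 90 + 80 + 70 + 70 + 60 + 60 + 30 + 20 + 20 + 20 + 10 + 10 = 630 L.
Lower bound: ⌈630/110⌉ = 6 storage lockers.
Also, 7 drums each exceed 55 L, and no two of those can share a locker, so at least 7 storage lockers are needed.
A packing using 7 storage lockers:
  locker 1: 90 + 20 = 110
  locker 2: 90 + 20 = 110
  locker 3: 80 + 30 = 110
  locker 4: 70 + 20 + 10 + 10 = 110
  locker 5: 70 = 70
  locker 6: 60 = 60
  locker 7: 60 = 60
This matches the lower bound, so 7 is optimal.

7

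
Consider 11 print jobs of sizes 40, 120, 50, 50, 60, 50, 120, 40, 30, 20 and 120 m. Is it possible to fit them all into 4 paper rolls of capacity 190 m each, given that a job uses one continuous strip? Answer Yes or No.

A valid assignment using 4 paper rolls:
  roll 1: 120 + 60 = 180
  roll 2: 120 + 50 + 20 = 190
  roll 3: 120 + 50 = 170
  roll 4: 50 + 40 + 40 + 30 = 160
Every load is within 190 m, so 4 paper rolls suffice.

Yes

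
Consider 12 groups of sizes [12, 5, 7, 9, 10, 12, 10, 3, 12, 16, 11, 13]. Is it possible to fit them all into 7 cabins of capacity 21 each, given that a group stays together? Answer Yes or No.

A valid assignment using 7 cabins:
  cabin 1: 16 + 5 = 21
  cabin 2: 13 + 7 = 20
  cabin 3: 12 + 9 = 21
  cabin 4: 12 + 3 = 15
  cabin 5: 12 = 12
  cabin 6: 11 + 10 = 21
  cabin 7: 10 = 10
Every load is within 21, so 7 cabins suffice.

Yes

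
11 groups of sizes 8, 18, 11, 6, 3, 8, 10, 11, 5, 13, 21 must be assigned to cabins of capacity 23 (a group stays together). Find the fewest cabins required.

Total = 21 + 18 + 13 + 11 + 11 + 10 + 8 + 8 + 6 + 5 + 3 = 114.
Lower bound: ⌈114/23⌉ = 5 cabins.
A packing using 6 cabins:
  cabin 1: 21 = 21
  cabin 2: 18 + 5 = 23
  cabin 3: 13 + 10 = 23
  cabin 4: 11 + 11 = 22
  cabin 5: 8 + 8 + 6 = 22
  cabin 6: 3 = 3
No arrangement into 5 cabins stays within capacity, so 6 is optimal.

6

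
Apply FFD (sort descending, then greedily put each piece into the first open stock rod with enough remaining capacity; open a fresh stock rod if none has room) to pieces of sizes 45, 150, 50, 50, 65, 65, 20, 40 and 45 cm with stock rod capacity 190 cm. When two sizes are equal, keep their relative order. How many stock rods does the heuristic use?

Sorted descending: 150, 65, 65, 50, 50, 45, 45, 40, 20.
  150 → stock rod 1 (new)  [load 150/190]
  65 → stock rod 2 (new)  [load 65/190]
  65 → stock rod 2  [load 130/190]
  50 → stock rod 2  [load 180/190]
  50 → stock rod 3 (new)  [load 50/190]
  45 → stock rod 3  [load 95/190]
  45 → stock rod 3  [load 140/190]
  40 → stock rod 1  [load 190/190]
  20 → stock rod 3  [load 160/190]
3 stock rods opened.

3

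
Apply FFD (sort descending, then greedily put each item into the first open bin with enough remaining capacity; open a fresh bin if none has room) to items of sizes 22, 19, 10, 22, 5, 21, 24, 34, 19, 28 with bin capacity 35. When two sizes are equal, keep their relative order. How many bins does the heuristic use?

Sorted descending: 34, 28, 24, 22, 22, 21, 19, 19, 10, 5.
  34 → bin 1 (new)  [load 34/35]
  28 → bin 2 (new)  [load 28/35]
  24 → bin 3 (new)  [load 24/35]
  22 → bin 4 (new)  [load 22/35]
  22 → bin 5 (new)  [load 22/35]
  21 → bin 6 (new)  [load 21/35]
  19 → bin 7 (new)  [load 19/35]
  19 → bin 8 (new)  [load 19/35]
  10 → bin 3  [load 34/35]
  5 → bin 2  [load 33/35]
8 bins opened.

8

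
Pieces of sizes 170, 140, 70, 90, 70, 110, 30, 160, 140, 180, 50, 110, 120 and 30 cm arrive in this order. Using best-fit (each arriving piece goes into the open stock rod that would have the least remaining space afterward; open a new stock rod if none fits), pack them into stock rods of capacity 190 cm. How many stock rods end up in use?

  170 → stock rod 1 (new)  [load 170/190]
  140 → stock rod 2 (new)  [load 140/190]
  70 → stock rod 3 (new)  [load 70/190]
  90 → stock rod 3  [load 160/190]
  70 → stock rod 4 (new)  [load 70/190]
  110 → stock rod 4  [load 180/190]
  30 → stock rod 3  [load 190/190]
  160 → stock rod 5 (new)  [load 160/190]
  140 → stock rod 6 (new)  [load 140/190]
  180 → stock rod 7 (new)  [load 180/190]
  50 → stock rod 2  [load 190/190]
  110 → stock rod 8 (new)  [load 110/190]
  120 → stock rod 9 (new)  [load 120/190]
  30 → stock rod 5  [load 190/190]
9 stock rods opened.

9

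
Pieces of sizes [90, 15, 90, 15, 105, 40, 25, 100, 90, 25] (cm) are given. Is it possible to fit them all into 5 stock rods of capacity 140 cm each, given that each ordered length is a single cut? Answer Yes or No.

A valid assignment using 5 stock rods:
  stock rod 1: 105 + 25 = 130
  stock rod 2: 100 + 40 = 140
  stock rod 3: 90 + 25 + 15 = 130
  stock rod 4: 90 + 15 = 105
  stock rod 5: 90 = 90
Every load is within 140 cm, so 5 stock rods suffice.

Yes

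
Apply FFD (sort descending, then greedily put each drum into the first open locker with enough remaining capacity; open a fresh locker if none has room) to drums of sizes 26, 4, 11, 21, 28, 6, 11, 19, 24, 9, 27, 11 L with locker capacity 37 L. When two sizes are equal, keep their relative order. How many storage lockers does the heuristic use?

6

Sorted descending: 28, 27, 26, 24, 21, 19, 11, 11, 11, 9, 6, 4.
  28 → locker 1 (new)  [load 28/37]
  27 → locker 2 (new)  [load 27/37]
  26 → locker 3 (new)  [load 26/37]
  24 → locker 4 (new)  [load 24/37]
  21 → locker 5 (new)  [load 21/37]
  19 → locker 6 (new)  [load 19/37]
  11 → locker 3  [load 37/37]
  11 → locker 4  [load 35/37]
  11 → locker 5  [load 32/37]
  9 → locker 1  [load 37/37]
  6 → locker 2  [load 33/37]
  4 → locker 2  [load 37/37]
6 storage lockers opened.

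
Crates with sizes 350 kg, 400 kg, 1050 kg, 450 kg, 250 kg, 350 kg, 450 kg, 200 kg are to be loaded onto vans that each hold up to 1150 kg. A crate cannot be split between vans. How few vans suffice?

Total = 1050 + 450 + 450 + 400 + 350 + 350 + 250 + 200 = 3500 kg.
Lower bound: ⌈3500/1150⌉ = 4 vans.
A packing using 4 vans:
  van 1: 1050 = 1050
  van 2: 450 + 450 + 250 = 1150
  van 3: 400 + 350 + 350 = 1100
  van 4: 200 = 200
This matches the lower bound, so 4 is optimal.

4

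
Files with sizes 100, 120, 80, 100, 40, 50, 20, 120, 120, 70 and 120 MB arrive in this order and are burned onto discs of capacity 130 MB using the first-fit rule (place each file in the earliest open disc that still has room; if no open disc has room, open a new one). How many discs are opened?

  100 → disc 1 (new)  [load 100/130]
  120 → disc 2 (new)  [load 120/130]
  80 → disc 3 (new)  [load 80/130]
  100 → disc 4 (new)  [load 100/130]
  40 → disc 3  [load 120/130]
  50 → disc 5 (new)  [load 50/130]
  20 → disc 1  [load 120/130]
  120 → disc 6 (new)  [load 120/130]
  120 → disc 7 (new)  [load 120/130]
  70 → disc 5  [load 120/130]
  120 → disc 8 (new)  [load 120/130]
8 discs opened.

8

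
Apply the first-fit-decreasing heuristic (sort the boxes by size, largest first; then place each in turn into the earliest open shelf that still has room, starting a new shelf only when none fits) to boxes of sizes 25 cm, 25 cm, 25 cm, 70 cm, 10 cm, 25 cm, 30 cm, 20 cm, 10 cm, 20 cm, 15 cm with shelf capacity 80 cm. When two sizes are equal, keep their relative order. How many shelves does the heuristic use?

Sorted descending: 70, 30, 25, 25, 25, 25, 20, 20, 15, 10, 10.
  70 → shelf 1 (new)  [load 70/80]
  30 → shelf 2 (new)  [load 30/80]
  25 → shelf 2  [load 55/80]
  25 → shelf 2  [load 80/80]
  25 → shelf 3 (new)  [load 25/80]
  25 → shelf 3  [load 50/80]
  20 → shelf 3  [load 70/80]
  20 → shelf 4 (new)  [load 20/80]
  15 → shelf 4  [load 35/80]
  10 → shelf 1  [load 80/80]
  10 → shelf 3  [load 80/80]
4 shelves opened.

4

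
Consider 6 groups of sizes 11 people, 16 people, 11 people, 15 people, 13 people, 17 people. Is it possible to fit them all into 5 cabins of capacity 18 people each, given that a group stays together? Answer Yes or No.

No

Total = 83 people; ⌈83/18⌉ = 5.
6 groups each exceed half the capacity and cannot share a cabin, forcing at least 6 cabins.
At least 6 cabins are required, but only 5 are allowed.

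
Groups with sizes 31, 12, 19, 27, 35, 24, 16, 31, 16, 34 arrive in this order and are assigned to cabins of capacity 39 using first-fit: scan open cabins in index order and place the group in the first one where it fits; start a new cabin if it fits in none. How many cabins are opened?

  31 → cabin 1 (new)  [load 31/39]
  12 → cabin 2 (new)  [load 12/39]
  19 → cabin 2  [load 31/39]
  27 → cabin 3 (new)  [load 27/39]
  35 → cabin 4 (new)  [load 35/39]
  24 → cabin 5 (new)  [load 24/39]
  16 → cabin 6 (new)  [load 16/39]
  31 → cabin 7 (new)  [load 31/39]
  16 → cabin 6  [load 32/39]
  34 → cabin 8 (new)  [load 34/39]
8 cabins opened.

8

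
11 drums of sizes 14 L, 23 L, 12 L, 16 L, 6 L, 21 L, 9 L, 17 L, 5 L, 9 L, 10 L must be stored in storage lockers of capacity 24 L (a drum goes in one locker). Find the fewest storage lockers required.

Total = 23 + 21 + 17 + 16 + 14 + 12 + 10 + 9 + 9 + 6 + 5 = 142 L.
Lower bound: ⌈142/24⌉ = 6 storage lockers.
A packing using 7 storage lockers:
  locker 1: 23 = 23
  locker 2: 21 = 21
  locker 3: 17 + 6 = 23
  locker 4: 16 + 5 = 21
  locker 5: 14 + 10 = 24
  locker 6: 12 + 9 = 21
  locker 7: 9 = 9
No arrangement into 6 storage lockers stays within capacity, so 7 is optimal.

7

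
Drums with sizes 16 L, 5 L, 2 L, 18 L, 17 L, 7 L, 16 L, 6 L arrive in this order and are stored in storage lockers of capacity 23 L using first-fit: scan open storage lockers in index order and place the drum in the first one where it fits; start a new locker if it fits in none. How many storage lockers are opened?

4

  16 → locker 1 (new)  [load 16/23]
  5 → locker 1  [load 21/23]
  2 → locker 1  [load 23/23]
  18 → locker 2 (new)  [load 18/23]
  17 → locker 3 (new)  [load 17/23]
  7 → locker 4 (new)  [load 7/23]
  16 → locker 4  [load 23/23]
  6 → locker 3  [load 23/23]
4 storage lockers opened.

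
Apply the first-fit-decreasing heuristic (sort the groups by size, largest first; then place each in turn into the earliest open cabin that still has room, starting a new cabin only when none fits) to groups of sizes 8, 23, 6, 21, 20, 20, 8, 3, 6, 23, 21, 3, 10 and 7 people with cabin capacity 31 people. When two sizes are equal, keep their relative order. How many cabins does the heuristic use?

6

Sorted descending: 23, 23, 21, 21, 20, 20, 10, 8, 8, 7, 6, 6, 3, 3.
  23 → cabin 1 (new)  [load 23/31]
  23 → cabin 2 (new)  [load 23/31]
  21 → cabin 3 (new)  [load 21/31]
  21 → cabin 4 (new)  [load 21/31]
  20 → cabin 5 (new)  [load 20/31]
  20 → cabin 6 (new)  [load 20/31]
  10 → cabin 3  [load 31/31]
  8 → cabin 1  [load 31/31]
  8 → cabin 2  [load 31/31]
  7 → cabin 4  [load 28/31]
  6 → cabin 5  [load 26/31]
  6 → cabin 6  [load 26/31]
  3 → cabin 4  [load 31/31]
  3 → cabin 5  [load 29/31]
6 cabins opened.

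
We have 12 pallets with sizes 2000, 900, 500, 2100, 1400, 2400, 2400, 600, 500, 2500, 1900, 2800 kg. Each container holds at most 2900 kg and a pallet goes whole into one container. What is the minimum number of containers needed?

8

Total = 2800 + 2500 + 2400 + 2400 + 2100 + 2000 + 1900 + 1400 + 900 + 600 + 500 + 500 = 20000 kg.
Lower bound: ⌈20000/2900⌉ = 7 containers.
A packing using 8 containers:
  container 1: 2800 = 2800
  container 2: 2500 = 2500
  container 3: 2400 + 500 = 2900
  container 4: 2400 + 500 = 2900
  container 5: 2100 + 600 = 2700
  container 6: 2000 + 900 = 2900
  container 7: 1900 = 1900
  container 8: 1400 = 1400
No arrangement into 7 containers stays within capacity, so 8 is optimal.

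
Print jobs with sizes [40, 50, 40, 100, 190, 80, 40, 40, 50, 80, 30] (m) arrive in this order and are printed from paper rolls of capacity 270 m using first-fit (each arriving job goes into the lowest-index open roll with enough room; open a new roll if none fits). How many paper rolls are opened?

  40 → roll 1 (new)  [load 40/270]
  50 → roll 1  [load 90/270]
  40 → roll 1  [load 130/270]
  100 → roll 1  [load 230/270]
  190 → roll 2 (new)  [load 190/270]
  80 → roll 2  [load 270/270]
  40 → roll 1  [load 270/270]
  40 → roll 3 (new)  [load 40/270]
  50 → roll 3  [load 90/270]
  80 → roll 3  [load 170/270]
  30 → roll 3  [load 200/270]
3 paper rolls opened.

3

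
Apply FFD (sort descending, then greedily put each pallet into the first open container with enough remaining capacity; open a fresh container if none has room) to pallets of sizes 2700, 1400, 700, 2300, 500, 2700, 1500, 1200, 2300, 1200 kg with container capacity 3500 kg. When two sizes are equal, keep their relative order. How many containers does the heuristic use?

Sorted descending: 2700, 2700, 2300, 2300, 1500, 1400, 1200, 1200, 700, 500.
  2700 → container 1 (new)  [load 2700/3500]
  2700 → container 2 (new)  [load 2700/3500]
  2300 → container 3 (new)  [load 2300/3500]
  2300 → container 4 (new)  [load 2300/3500]
  1500 → container 5 (new)  [load 1500/3500]
  1400 → container 5  [load 2900/3500]
  1200 → container 3  [load 3500/3500]
  1200 → container 4  [load 3500/3500]
  700 → container 1  [load 3400/3500]
  500 → container 2  [load 3200/3500]
5 containers opened.

5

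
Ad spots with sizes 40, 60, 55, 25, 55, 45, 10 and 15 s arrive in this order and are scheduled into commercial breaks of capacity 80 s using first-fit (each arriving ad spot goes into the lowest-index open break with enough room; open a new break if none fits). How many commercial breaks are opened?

  40 → break 1 (new)  [load 40/80]
  60 → break 2 (new)  [load 60/80]
  55 → break 3 (new)  [load 55/80]
  25 → break 1  [load 65/80]
  55 → break 4 (new)  [load 55/80]
  45 → break 5 (new)  [load 45/80]
  10 → break 1  [load 75/80]
  15 → break 2  [load 75/80]
5 commercial breaks opened.

5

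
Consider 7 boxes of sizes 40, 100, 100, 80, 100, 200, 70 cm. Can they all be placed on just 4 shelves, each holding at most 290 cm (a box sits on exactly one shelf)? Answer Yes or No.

A valid assignment using 3 shelves:
  shelf 1: 200 + 80 = 280
  shelf 2: 100 + 100 + 70 = 270
  shelf 3: 100 + 40 = 140
That uses only 3 ≤ 4, so 4 shelves are enough.

Yes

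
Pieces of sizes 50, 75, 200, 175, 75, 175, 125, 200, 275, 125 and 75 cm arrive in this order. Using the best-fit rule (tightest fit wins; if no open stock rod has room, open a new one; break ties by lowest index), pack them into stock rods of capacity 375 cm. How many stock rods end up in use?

5

  50 → stock rod 1 (new)  [load 50/375]
  75 → stock rod 1  [load 125/375]
  200 → stock rod 1  [load 325/375]
  175 → stock rod 2 (new)  [load 175/375]
  75 → stock rod 2  [load 250/375]
  175 → stock rod 3 (new)  [load 175/375]
  125 → stock rod 2  [load 375/375]
  200 → stock rod 3  [load 375/375]
  275 → stock rod 4 (new)  [load 275/375]
  125 → stock rod 5 (new)  [load 125/375]
  75 → stock rod 4  [load 350/375]
5 stock rods opened.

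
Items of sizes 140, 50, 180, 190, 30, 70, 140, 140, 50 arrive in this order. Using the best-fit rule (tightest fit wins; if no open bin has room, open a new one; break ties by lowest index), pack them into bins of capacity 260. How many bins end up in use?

  140 → bin 1 (new)  [load 140/260]
  50 → bin 1  [load 190/260]
  180 → bin 2 (new)  [load 180/260]
  190 → bin 3 (new)  [load 190/260]
  30 → bin 1  [load 220/260]
  70 → bin 3  [load 260/260]
  140 → bin 4 (new)  [load 140/260]
  140 → bin 5 (new)  [load 140/260]
  50 → bin 2  [load 230/260]
5 bins opened.

5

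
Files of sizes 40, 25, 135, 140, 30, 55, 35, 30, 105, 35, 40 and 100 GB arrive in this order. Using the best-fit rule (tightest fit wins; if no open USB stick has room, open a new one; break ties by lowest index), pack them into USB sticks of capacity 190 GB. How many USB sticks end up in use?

5

  40 → USB stick 1 (new)  [load 40/190]
  25 → USB stick 1  [load 65/190]
  135 → USB stick 2 (new)  [load 135/190]
  140 → USB stick 3 (new)  [load 140/190]
  30 → USB stick 3  [load 170/190]
  55 → USB stick 2  [load 190/190]
  35 → USB stick 1  [load 100/190]
  30 → USB stick 1  [load 130/190]
  105 → USB stick 4 (new)  [load 105/190]
  35 → USB stick 1  [load 165/190]
  40 → USB stick 4  [load 145/190]
  100 → USB stick 5 (new)  [load 100/190]
5 USB sticks opened.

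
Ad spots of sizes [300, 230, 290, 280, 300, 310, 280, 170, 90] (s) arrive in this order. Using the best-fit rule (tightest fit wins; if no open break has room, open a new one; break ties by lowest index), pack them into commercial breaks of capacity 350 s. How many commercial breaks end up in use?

  300 → break 1 (new)  [load 300/350]
  230 → break 2 (new)  [load 230/350]
  290 → break 3 (new)  [load 290/350]
  280 → break 4 (new)  [load 280/350]
  300 → break 5 (new)  [load 300/350]
  310 → break 6 (new)  [load 310/350]
  280 → break 7 (new)  [load 280/350]
  170 → break 8 (new)  [load 170/350]
  90 → break 2  [load 320/350]
8 commercial breaks opened.

8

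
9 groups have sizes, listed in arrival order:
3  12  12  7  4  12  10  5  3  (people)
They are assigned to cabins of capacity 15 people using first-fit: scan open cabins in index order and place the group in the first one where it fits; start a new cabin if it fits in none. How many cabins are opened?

  3 → cabin 1 (new)  [load 3/15]
  12 → cabin 1  [load 15/15]
  12 → cabin 2 (new)  [load 12/15]
  7 → cabin 3 (new)  [load 7/15]
  4 → cabin 3  [load 11/15]
  12 → cabin 4 (new)  [load 12/15]
  10 → cabin 5 (new)  [load 10/15]
  5 → cabin 5  [load 15/15]
  3 → cabin 2  [load 15/15]
5 cabins opened.

5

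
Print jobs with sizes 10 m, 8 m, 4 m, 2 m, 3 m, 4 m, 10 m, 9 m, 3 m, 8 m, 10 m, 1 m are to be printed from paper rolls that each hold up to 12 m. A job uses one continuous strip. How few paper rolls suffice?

7

Total = 10 + 10 + 10 + 9 + 8 + 8 + 4 + 4 + 3 + 3 + 2 + 1 = 72 m.
Lower bound: ⌈72/12⌉ = 6 paper rolls.
A packing using 7 paper rolls:
  roll 1: 10 + 2 = 12
  roll 2: 10 + 1 = 11
  roll 3: 10 = 10
  roll 4: 9 + 3 = 12
  roll 5: 8 + 4 = 12
  roll 6: 8 + 4 = 12
  roll 7: 3 = 3
No arrangement into 6 paper rolls stays within capacity, so 7 is optimal.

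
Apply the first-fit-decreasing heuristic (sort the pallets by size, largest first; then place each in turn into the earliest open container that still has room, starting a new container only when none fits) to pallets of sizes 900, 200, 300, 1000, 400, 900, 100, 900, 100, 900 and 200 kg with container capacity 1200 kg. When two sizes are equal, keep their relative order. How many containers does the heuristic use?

6

Sorted descending: 1000, 900, 900, 900, 900, 400, 300, 200, 200, 100, 100.
  1000 → container 1 (new)  [load 1000/1200]
  900 → container 2 (new)  [load 900/1200]
  900 → container 3 (new)  [load 900/1200]
  900 → container 4 (new)  [load 900/1200]
  900 → container 5 (new)  [load 900/1200]
  400 → container 6 (new)  [load 400/1200]
  300 → container 2  [load 1200/1200]
  200 → container 1  [load 1200/1200]
  200 → container 3  [load 1100/1200]
  100 → container 3  [load 1200/1200]
  100 → container 4  [load 1000/1200]
6 containers opened.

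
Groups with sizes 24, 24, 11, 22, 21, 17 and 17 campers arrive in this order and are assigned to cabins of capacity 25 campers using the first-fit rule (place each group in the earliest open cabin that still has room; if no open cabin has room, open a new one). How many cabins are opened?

7

  24 → cabin 1 (new)  [load 24/25]
  24 → cabin 2 (new)  [load 24/25]
  11 → cabin 3 (new)  [load 11/25]
  22 → cabin 4 (new)  [load 22/25]
  21 → cabin 5 (new)  [load 21/25]
  17 → cabin 6 (new)  [load 17/25]
  17 → cabin 7 (new)  [load 17/25]
7 cabins opened.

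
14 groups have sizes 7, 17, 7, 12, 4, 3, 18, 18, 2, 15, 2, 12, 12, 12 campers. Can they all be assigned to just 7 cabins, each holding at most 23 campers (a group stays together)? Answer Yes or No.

Total = 141 campers; ⌈141/23⌉ = 7.
8 groups each exceed half the capacity and cannot share a cabin, forcing at least 8 cabins.
At least 8 cabins are required, but only 7 are allowed.

No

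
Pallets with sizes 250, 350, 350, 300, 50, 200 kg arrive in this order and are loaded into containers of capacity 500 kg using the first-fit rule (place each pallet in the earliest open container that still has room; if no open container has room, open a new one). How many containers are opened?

  250 → container 1 (new)  [load 250/500]
  350 → container 2 (new)  [load 350/500]
  350 → container 3 (new)  [load 350/500]
  300 → container 4 (new)  [load 300/500]
  50 → container 1  [load 300/500]
  200 → container 1  [load 500/500]
4 containers opened.

4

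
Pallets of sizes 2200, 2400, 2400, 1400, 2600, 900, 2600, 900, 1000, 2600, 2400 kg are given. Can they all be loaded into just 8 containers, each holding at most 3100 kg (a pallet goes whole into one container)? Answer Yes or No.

No

Total = 21400 kg; ⌈21400/3100⌉ = 7.
The bound of 7 does not rule out 8, but exhaustive search shows no assignment into 8 containers of capacity 3100 kg exists — the minimum is 9.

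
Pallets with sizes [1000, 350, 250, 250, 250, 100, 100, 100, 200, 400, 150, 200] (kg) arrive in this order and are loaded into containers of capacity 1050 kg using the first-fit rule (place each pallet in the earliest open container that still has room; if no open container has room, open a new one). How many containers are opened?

4

  1000 → container 1 (new)  [load 1000/1050]
  350 → container 2 (new)  [load 350/1050]
  250 → container 2  [load 600/1050]
  250 → container 2  [load 850/1050]
  250 → container 3 (new)  [load 250/1050]
  100 → container 2  [load 950/1050]
  100 → container 2  [load 1050/1050]
  100 → container 3  [load 350/1050]
  200 → container 3  [load 550/1050]
  400 → container 3  [load 950/1050]
  150 → container 4 (new)  [load 150/1050]
  200 → container 4  [load 350/1050]
4 containers opened.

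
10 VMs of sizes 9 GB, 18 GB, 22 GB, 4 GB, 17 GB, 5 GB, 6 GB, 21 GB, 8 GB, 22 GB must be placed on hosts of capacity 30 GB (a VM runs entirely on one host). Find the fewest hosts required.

5

Total = 22 + 22 + 21 + 18 + 17 + 9 + 8 + 6 + 5 + 4 = 132 GB.
Lower bound: ⌈132/30⌉ = 5 hosts.
A packing using 5 hosts:
  host 1: 22 + 8 = 30
  host 2: 22 + 6 = 28
  host 3: 21 + 9 = 30
  host 4: 18 + 5 + 4 = 27
  host 5: 17 = 17
This matches the lower bound, so 5 is optimal.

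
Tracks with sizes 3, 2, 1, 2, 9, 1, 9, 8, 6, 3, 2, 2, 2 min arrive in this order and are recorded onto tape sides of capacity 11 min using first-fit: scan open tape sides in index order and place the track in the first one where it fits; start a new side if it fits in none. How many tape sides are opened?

5

  3 → side 1 (new)  [load 3/11]
  2 → side 1  [load 5/11]
  1 → side 1  [load 6/11]
  2 → side 1  [load 8/11]
  9 → side 2 (new)  [load 9/11]
  1 → side 1  [load 9/11]
  9 → side 3 (new)  [load 9/11]
  8 → side 4 (new)  [load 8/11]
  6 → side 5 (new)  [load 6/11]
  3 → side 4  [load 11/11]
  2 → side 1  [load 11/11]
  2 → side 2  [load 11/11]
  2 → side 3  [load 11/11]
5 tape sides opened.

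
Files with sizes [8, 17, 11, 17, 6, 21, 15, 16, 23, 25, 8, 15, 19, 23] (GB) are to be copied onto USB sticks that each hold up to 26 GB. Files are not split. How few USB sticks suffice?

Total = 25 + 23 + 23 + 21 + 19 + 17 + 17 + 16 + 15 + 15 + 11 + 8 + 8 + 6 = 224 GB.
Lower bound: ⌈224/26⌉ = 9 USB sticks.
Also, 10 files each exceed 13 GB, and no two of those can share a USB stick, so at least 10 USB sticks are needed.
A packing using 10 USB sticks:
  USB stick 1: 25 = 25
  USB stick 2: 23 = 23
  USB stick 3: 23 = 23
  USB stick 4: 21 = 21
  USB stick 5: 19 + 6 = 25
  USB stick 6: 17 + 8 = 25
  USB stick 7: 17 + 8 = 25
  USB stick 8: 16 = 16
  USB stick 9: 15 + 11 = 26
  USB stick 10: 15 = 15
This matches the lower bound, so 10 is optimal.

10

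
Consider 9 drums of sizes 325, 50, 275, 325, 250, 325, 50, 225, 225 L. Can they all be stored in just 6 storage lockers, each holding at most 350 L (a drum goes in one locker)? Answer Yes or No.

No

Total = 2050 L; ⌈2050/350⌉ = 6.
7 drums each exceed half the capacity and cannot share a locker, forcing at least 7 storage lockers.
At least 7 storage lockers are required, but only 6 are allowed.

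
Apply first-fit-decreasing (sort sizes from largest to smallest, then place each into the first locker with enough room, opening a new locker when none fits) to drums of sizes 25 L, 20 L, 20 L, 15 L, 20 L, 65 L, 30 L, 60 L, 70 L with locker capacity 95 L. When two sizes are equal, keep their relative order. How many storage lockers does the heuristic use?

4

Sorted descending: 70, 65, 60, 30, 25, 20, 20, 20, 15.
  70 → locker 1 (new)  [load 70/95]
  65 → locker 2 (new)  [load 65/95]
  60 → locker 3 (new)  [load 60/95]
  30 → locker 2  [load 95/95]
  25 → locker 1  [load 95/95]
  20 → locker 3  [load 80/95]
  20 → locker 4 (new)  [load 20/95]
  20 → locker 4  [load 40/95]
  15 → locker 3  [load 95/95]
4 storage lockers opened.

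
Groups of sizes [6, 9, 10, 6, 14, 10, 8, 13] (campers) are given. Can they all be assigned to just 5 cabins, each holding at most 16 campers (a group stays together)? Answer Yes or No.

Total = 76 campers; ⌈76/16⌉ = 5.
The bound of 5 does not rule out 5, but exhaustive search shows no assignment into 5 cabins of capacity 16 campers exists — the minimum is 6.

No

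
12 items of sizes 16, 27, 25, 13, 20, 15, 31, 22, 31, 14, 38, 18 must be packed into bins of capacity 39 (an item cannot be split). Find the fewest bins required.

Total = 38 + 31 + 31 + 27 + 25 + 22 + 20 + 18 + 16 + 15 + 14 + 13 = 270.
Lower bound: ⌈270/39⌉ = 7 bins.
A packing using 8 bins:
  bin 1: 38 = 38
  bin 2: 31 = 31
  bin 3: 31 = 31
  bin 4: 27 = 27
  bin 5: 25 + 14 = 39
  bin 6: 22 + 16 = 38
  bin 7: 20 + 18 = 38
  bin 8: 15 + 13 = 28
No arrangement into 7 bins stays within capacity, so 8 is optimal.

8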